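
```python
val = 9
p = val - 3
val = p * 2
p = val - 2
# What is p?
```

Trace:
`val = 9` → val = 9
`p = val - 3` → p = 6
`val = p * 2` → val = 12
`p = val - 2` → p = 10
So p = 10

Answer: 10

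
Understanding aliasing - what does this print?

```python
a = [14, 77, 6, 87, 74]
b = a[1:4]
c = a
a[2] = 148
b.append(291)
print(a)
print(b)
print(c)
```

Key concept: slice vs alias.
Step by step:
`a = [14, 77, 6, 87, 74]` → a = [14, 77, 6, 87, 74]
`b = a[1:4]` → b = [77, 6, 87]
`c = a` → c = [14, 77, 6, 87, 74] (same object as a)
`a[2] = 148` → a = [14, 77, 148, 87, 74] (same object as c); c = [14, 77, 148, 87, 74] (same object as a)
`b.append(291)` → b = [77, 6, 87, 291]
`print(a)` → prints [14, 77, 148, 87, 74]
`print(b)` → prints [77, 6, 87, 291]
`print(c)` → prints [14, 77, 148, 87, 74]

Answer:
[14, 77, 148, 87, 74]
[77, 6, 87, 291]
[14, 77, 148, 87, 74]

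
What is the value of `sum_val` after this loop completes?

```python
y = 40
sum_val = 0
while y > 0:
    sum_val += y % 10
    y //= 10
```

Sum digits of 40
`sum_val` takes the values: 0 → 4

Answer: 4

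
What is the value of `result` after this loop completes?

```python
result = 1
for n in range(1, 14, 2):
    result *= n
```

Product of 1, 3, 5, ... up to 13
`result` takes the values: 1 → 3 → 15 → 105 → 945 → 10395 → 135135

Answer: 135135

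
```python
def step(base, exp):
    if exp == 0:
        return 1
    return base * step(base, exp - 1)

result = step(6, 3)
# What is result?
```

step(6, 3) = 6 * 6 * 6 = 216

Answer: 216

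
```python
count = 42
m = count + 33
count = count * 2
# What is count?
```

Trace:
`count = 42` → count = 42
`m = count + 33` → m = 75
`count = count * 2` → count = 84
So count = 84

Answer: 84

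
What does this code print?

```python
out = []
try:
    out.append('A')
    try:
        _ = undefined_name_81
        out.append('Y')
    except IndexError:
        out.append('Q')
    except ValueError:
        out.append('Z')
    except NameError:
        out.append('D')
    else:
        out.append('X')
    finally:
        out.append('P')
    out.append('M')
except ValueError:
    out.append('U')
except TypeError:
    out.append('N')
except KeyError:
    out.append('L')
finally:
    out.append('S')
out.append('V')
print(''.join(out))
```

Execution trace: 'A' (try body) → 'D' (inner except NameError) → 'P' (inner finally) → 'M' (try body, no exception) → 'S' (finally) → 'V' (after the try/except). Output: ADPMSV

Answer: ADPMSV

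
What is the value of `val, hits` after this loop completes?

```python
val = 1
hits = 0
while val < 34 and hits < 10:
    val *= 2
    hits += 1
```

Double until >= 34 or 10 iterations
`val, hits` takes the values: (1, 0) → (2, 0) → (2, 1) → (4, 1) → (4, 2) → (8, 2) → (8, 3) → (16, 3) → (16, 4) → (32, 4) → (32, 5) → (64, 5) → (64, 6)

Answer: 64, 6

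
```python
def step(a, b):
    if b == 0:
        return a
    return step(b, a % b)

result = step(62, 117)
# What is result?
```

step(62, 117) -> step(117, 62) -> step(62, 55) -> step(55, 7) -> step(7, 6) -> step(6, 1) -> step(1, 0) -> 1

Answer: 1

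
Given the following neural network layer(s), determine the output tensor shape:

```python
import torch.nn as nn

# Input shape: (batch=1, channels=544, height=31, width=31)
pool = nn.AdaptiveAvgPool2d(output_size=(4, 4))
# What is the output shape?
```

Input: (1, 544, 31, 31) -> Output: (1, 544, 4, 4)

Answer: (1, 544, 4, 4)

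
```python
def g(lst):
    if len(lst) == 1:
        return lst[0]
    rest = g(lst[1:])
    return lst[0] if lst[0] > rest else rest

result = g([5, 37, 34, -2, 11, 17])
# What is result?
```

Recursive max over [5, 37, 34, -2, 11, 17] = 37

Answer: 37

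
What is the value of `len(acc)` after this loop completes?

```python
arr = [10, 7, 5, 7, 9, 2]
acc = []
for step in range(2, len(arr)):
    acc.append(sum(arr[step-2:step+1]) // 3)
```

Number of 3-element averages
`acc` takes the values: [] → [7] → [7, 6] → [7, 6, 7] → [7, 6, 7, 6]
So `len(acc)` = 4

Answer: 4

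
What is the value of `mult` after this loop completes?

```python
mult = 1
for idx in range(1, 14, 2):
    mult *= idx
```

Product of 1, 3, 5, ... up to 13
`mult` takes the values: 1 → 3 → 15 → 105 → 945 → 10395 → 135135

Answer: 135135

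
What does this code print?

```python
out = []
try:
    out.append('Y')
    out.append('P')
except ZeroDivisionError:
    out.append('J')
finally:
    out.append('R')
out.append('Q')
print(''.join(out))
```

Execution trace: 'Y' (try body) → 'P' (try body, no exception) → 'R' (finally) → 'Q' (after the try/except). Output: YPRQ

Answer: YPRQ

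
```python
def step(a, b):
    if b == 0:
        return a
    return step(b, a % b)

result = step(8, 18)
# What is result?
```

step(8, 18) -> step(18, 8) -> step(8, 2) -> step(2, 0) -> 2

Answer: 2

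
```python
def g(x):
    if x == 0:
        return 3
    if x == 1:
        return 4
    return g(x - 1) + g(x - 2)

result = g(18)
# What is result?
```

Build up from base cases: g(0)=3, g(1)=4, g(2)=7, g(3)=11, g(4)=18, g(5)=29, g(6)=47, ..., g(18)=15127

Answer: 15127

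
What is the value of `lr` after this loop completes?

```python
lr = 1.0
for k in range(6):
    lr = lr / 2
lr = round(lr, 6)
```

Halving LR 6 times: 1 / 2^6
`lr` takes the values: 1.0 → 0.5 → 0.25 → 0.125 → 0.0625 → 0.03125 → 0.015625

Answer: 0.015625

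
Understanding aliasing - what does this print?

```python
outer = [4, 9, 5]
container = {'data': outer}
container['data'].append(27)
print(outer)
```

Key concept: dict holds reference to list.
Step by step:
`outer = [4, 9, 5]` → outer = [4, 9, 5]
`container = {'data': outer}` → container = {'data': [4, 9, 5]}
`container['data'].append(27)` → outer = [4, 9, 5, 27]; container = {'data': [4, 9, 5, 27]}
`print(outer)` → prints [4, 9, 5, 27]

Answer: [4, 9, 5, 27]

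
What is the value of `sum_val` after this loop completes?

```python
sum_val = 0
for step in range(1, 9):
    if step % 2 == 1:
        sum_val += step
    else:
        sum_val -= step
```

Add odd, subtract even
`sum_val` takes the values: 0 → 1 → -1 → 2 → -2 → 3 → -3 → 4 → -4

Answer: -4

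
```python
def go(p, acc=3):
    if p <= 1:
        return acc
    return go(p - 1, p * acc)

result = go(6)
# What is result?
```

Accumulator trace (n, acc): (6, 3) -> (5, 18) -> (4, 90) -> (3, 360) -> (2, 1080) -> (1, 2160) -> return 2160

Answer: 2160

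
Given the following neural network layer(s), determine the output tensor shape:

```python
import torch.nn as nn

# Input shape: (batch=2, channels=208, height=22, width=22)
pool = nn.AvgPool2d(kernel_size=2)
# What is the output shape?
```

Input: (2, 208, 22, 22) -> Output: (2, 208, 11, 11)

Answer: (2, 208, 11, 11)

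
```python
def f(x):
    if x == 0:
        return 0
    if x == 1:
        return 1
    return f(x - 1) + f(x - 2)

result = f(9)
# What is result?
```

Build up from base cases: f(0)=0, f(1)=1, f(2)=1, f(3)=2, f(4)=3, f(5)=5, f(6)=8, ..., f(9)=34

Answer: 34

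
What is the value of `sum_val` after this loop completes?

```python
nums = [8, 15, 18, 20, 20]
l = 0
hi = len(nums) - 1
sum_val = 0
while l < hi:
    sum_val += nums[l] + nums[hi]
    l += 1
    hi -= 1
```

Sum of pairs from ends
`sum_val` takes the values: 0 → 28 → 63

Answer: 63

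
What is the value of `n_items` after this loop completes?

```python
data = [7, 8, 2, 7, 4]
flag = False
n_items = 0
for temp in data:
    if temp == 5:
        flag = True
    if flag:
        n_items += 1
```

Count elements after first 5 in [7, 8, 2, 7, 4]
`n_items` takes the values: 0

Answer: 0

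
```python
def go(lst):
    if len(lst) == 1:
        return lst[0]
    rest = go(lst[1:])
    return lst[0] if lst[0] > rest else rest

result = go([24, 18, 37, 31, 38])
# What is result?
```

Recursive max over [24, 18, 37, 31, 38] = 38

Answer: 38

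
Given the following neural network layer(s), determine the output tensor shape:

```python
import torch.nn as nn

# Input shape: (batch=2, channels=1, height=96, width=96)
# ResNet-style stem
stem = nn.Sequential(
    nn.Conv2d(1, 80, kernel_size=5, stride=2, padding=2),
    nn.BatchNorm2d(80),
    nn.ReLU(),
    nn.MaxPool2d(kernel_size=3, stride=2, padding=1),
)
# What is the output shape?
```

Input: (2, 1, 96, 96) -> after Conv2d 5x5 stride=2: (2, 80, 48, 48) -> Output: (2, 80, 24, 24)

Answer: (2, 80, 24, 24)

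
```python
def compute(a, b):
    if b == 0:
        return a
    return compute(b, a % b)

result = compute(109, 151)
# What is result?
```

compute(109, 151) -> compute(151, 109) -> compute(109, 42) -> compute(42, 25) -> compute(25, 17) -> compute(17, 8) -> compute(8, 1) -> compute(1, 0) -> 1

Answer: 1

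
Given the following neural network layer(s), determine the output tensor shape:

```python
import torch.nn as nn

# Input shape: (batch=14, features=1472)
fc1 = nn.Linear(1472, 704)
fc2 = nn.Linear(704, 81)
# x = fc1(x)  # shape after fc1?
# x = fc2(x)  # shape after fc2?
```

Input: (14, 1472) -> after fc1: (14, 704) -> Output: (14, 81)

Answer: (14, 81)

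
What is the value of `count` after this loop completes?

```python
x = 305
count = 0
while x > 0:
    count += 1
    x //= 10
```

Count digits by repeated division by 10
`count` takes the values: 0 → 1 → 2 → 3

Answer: 3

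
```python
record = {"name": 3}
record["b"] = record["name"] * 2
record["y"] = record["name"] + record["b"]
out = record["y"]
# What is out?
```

Trace:
`record = {"name": 3}` → record = {'name': 3}
`record["b"] = record["name"] * 2` → record = {'name': 3, 'b': 6}
`record["y"] = record["name"] + record["b"]` → record = {'name': 3, 'b': 6, 'y': 9}
`out = record["y"]` → out = 9
So out = 9

Answer: 9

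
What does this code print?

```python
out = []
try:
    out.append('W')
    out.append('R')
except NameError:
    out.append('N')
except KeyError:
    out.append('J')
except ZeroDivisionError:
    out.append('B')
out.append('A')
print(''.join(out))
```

Execution trace: 'W' (try body) → 'R' (try body, no exception) → 'A' (after the try/except). Output: WRA

Answer: WRA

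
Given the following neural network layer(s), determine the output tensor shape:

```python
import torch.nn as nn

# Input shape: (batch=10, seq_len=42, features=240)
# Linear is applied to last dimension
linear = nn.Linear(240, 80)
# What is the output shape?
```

Input: (10, 42, 240) -> Output: (10, 42, 80)

Answer: (10, 42, 80)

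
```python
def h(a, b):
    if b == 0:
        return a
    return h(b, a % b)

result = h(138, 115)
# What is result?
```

h(138, 115) -> h(115, 23) -> h(23, 0) -> 23

Answer: 23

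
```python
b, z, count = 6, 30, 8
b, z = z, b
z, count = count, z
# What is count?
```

Trace:
`b, z, count = 6, 30, 8` → b = 6; z = 30; count = 8
`b, z = z, b` → b = 30; z = 6
`z, count = count, z` → z = 8; count = 6
So count = 6

Answer: 6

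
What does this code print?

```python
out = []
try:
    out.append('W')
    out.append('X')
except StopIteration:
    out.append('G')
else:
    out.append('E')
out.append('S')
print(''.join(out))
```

Execution trace: 'W' (try body) → 'X' (try body, no exception) → 'E' (else) → 'S' (after the try/except). Output: WXES

Answer: WXES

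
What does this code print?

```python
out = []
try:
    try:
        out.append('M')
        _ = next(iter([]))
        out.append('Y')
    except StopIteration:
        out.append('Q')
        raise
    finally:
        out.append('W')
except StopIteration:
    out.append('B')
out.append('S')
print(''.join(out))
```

Execution trace: 'M' (inner try body) → 'Q' (inner except StopIteration) → 'W' (inner finally) → 'B' (outer except StopIteration) → 'S' (after the try/except). Output: MQWBS

Answer: MQWBS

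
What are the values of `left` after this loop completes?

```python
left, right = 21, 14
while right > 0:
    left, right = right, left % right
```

GCD of 21 and 14
`left` takes the values: 21 → 14 → 7

Answer: 7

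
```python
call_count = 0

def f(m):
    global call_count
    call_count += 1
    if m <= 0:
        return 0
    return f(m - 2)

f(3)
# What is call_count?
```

Linear recursion stepping by 2: 3 calls from m=3 down to ≤0.

Answer: 3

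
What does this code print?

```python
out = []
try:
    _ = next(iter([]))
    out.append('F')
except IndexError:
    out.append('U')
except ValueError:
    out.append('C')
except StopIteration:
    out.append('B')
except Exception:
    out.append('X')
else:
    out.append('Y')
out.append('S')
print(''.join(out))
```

Execution trace: 'B' (except StopIteration) → 'S' (after the try/except). Output: BS

Answer: BS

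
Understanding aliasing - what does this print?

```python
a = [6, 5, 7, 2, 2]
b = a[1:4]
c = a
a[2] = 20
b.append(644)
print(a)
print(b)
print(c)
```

Key concept: slice vs alias.
Step by step:
`a = [6, 5, 7, 2, 2]` → a = [6, 5, 7, 2, 2]
`b = a[1:4]` → b = [5, 7, 2]
`c = a` → c = [6, 5, 7, 2, 2] (same object as a)
`a[2] = 20` → a = [6, 5, 20, 2, 2] (same object as c); c = [6, 5, 20, 2, 2] (same object as a)
`b.append(644)` → b = [5, 7, 2, 644]
`print(a)` → prints [6, 5, 20, 2, 2]
`print(b)` → prints [5, 7, 2, 644]
`print(c)` → prints [6, 5, 20, 2, 2]

Answer:
[6, 5, 20, 2, 2]
[5, 7, 2, 644]
[6, 5, 20, 2, 2]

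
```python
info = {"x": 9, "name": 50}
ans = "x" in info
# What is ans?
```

Trace:
`info = {"x": 9, "name": 50}` → info = {'x': 9, 'name': 50}
`ans = "x" in info` → ans = True
So ans = True

Answer: True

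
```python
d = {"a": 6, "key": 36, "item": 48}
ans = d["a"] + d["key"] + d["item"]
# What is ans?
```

Trace:
`d = {"a": 6, "key": 36, "item": 48}` → d = {'a': 6, 'key': 36, 'item': 48}
`ans = d["a"] + d["key"] + d["item"]` → ans = 90
So ans = 90

Answer: 90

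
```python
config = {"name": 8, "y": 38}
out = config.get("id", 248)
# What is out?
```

Trace:
`config = {"name": 8, "y": 38}` → config = {'name': 8, 'y': 38}
`out = config.get("id", 248)` → out = 248
So out = 248

Answer: 248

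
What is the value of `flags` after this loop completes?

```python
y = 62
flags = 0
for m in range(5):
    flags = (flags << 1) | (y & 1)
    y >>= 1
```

Reverse lowest 5 bits of 62
`flags` takes the values: 0 → 1 → 3 → 7 → 15

Answer: 15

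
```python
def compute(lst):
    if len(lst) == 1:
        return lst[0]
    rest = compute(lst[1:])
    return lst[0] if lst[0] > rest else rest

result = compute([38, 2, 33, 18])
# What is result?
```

Recursive max over [38, 2, 33, 18] = 38

Answer: 38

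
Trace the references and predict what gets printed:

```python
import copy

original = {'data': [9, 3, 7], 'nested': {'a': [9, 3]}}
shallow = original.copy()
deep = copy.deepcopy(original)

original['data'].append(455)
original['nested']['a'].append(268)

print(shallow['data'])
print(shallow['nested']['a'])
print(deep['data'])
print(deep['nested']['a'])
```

Key concept: comparing shallow vs deep copy.
Step by step:
`original = {'data': [9, 3, 7], 'nested': {'a': [9, 3]}}` → original = {'data': [9, 3, 7], 'nested': {'a': [9, 3]}}
`shallow = original.copy()` → shallow = {'data': [9, 3, 7], 'nested': {'a': [9, 3]}}
`deep = copy.deepcopy(original)` → deep = {'data': [9, 3, 7], 'nested': {'a': [9, 3]}}
`original['data'].append(455)` → original = {'data': [9, 3, 7, 455], 'nested': {'a': [9, 3]}}; shallow = {'data': [9, 3, 7, 455], 'nested': {'a': [9, 3]}}
`original['nested']['a'].append(268)` → original = {'data': [9, 3, 7, 455], 'nested': {'a': [9, 3, 268]}}; shallow = {'data': [9, 3, 7, 455], 'nested': {'a': [9, 3, 268]}}
`print(shallow['data'])` → prints [9, 3, 7, 455]
`print(shallow['nested']['a'])` → prints [9, 3, 268]
`print(deep['data'])` → prints [9, 3, 7]
`print(deep['nested']['a'])` → prints [9, 3]

Answer:
[9, 3, 7, 455]
[9, 3, 268]
[9, 3, 7]
[9, 3]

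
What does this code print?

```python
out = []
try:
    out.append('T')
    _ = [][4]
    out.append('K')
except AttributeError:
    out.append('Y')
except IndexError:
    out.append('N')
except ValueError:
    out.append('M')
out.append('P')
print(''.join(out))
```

Execution trace: 'T' (try body) → 'N' (except IndexError) → 'P' (after the try/except). Output: TNP

Answer: TNP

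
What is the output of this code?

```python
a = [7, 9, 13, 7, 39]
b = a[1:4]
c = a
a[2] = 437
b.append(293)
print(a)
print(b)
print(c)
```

Key concept: slice vs alias.
Step by step:
`a = [7, 9, 13, 7, 39]` → a = [7, 9, 13, 7, 39]
`b = a[1:4]` → b = [9, 13, 7]
`c = a` → c = [7, 9, 13, 7, 39] (same object as a)
`a[2] = 437` → a = [7, 9, 437, 7, 39] (same object as c); c = [7, 9, 437, 7, 39] (same object as a)
`b.append(293)` → b = [9, 13, 7, 293]
`print(a)` → prints [7, 9, 437, 7, 39]
`print(b)` → prints [9, 13, 7, 293]
`print(c)` → prints [7, 9, 437, 7, 39]

Answer:
[7, 9, 437, 7, 39]
[9, 13, 7, 293]
[7, 9, 437, 7, 39]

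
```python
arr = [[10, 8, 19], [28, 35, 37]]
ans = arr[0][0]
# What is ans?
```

Trace:
`arr = [[10, 8, 19], [28, 35, 37]]` → arr = [[10, 8, 19], [28, 35, 37]]
`ans = arr[0][0]` → ans = 10
So ans = 10

Answer: 10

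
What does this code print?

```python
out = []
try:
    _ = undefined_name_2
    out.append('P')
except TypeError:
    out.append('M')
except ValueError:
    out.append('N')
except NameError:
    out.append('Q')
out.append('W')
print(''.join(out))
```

Execution trace: 'Q' (except NameError) → 'W' (after the try/except). Output: QW

Answer: QW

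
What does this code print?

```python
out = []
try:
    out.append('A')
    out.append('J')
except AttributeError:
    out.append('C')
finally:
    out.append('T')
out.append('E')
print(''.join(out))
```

Execution trace: 'A' (try body) → 'J' (try body, no exception) → 'T' (finally) → 'E' (after the try/except). Output: AJTE

Answer: AJTE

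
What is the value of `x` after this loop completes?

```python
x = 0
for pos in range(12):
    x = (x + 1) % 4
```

Increment mod 4, 12 times = 0
`x` takes the values: 0 → 1 → 2 → 3 → 0 → 1 → 2 → 3 → 0 → 1 → 2 → 3 → 0

Answer: 0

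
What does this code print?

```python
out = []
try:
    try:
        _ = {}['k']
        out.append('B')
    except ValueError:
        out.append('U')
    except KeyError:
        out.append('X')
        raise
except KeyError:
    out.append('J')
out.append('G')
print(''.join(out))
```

Execution trace: 'X' (inner except KeyError) → 'J' (outer except KeyError) → 'G' (after the try/except). Output: XJG

Answer: XJG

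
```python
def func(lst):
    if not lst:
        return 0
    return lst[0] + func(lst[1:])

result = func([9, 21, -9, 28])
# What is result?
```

9 + 21 + (-9) + 28 + 0 = 49

Answer: 49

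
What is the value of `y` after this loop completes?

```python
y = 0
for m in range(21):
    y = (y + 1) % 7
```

Increment mod 7, 21 times = 0
`y` takes the values: 0 → 1 → 2 → 3 → 4 → 5 → 6 → 0 → 1 → 2 → 3 → 4 → 5 → 6 → 0 → 1 → 2 → 3 → 4 → 5 → 6 → 0

Answer: 0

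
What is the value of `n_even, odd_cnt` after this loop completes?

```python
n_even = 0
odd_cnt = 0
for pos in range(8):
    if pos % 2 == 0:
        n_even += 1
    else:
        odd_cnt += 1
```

Count evens and odds in range(8)
`n_even, odd_cnt` takes the values: (0, 0) → (1, 0) → (1, 1) → (2, 1) → (2, 2) → (3, 2) → (3, 3) → (4, 3) → (4, 4)

Answer: 4, 4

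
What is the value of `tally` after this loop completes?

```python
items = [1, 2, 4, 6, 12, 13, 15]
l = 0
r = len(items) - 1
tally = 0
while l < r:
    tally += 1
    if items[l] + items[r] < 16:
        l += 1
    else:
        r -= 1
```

Steps to find pair summing to 16
`tally` takes the values: 0 → 1 → 2 → 3 → 4 → 5 → 6

Answer: 6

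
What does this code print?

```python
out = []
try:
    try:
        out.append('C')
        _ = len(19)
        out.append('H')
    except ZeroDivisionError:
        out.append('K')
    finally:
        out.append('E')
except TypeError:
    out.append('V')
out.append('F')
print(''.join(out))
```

Execution trace: 'C' (try body) → 'E' (finally) → 'V' (outer except TypeError) → 'F' (after the try/except). Output: CEVF

Answer: CEVF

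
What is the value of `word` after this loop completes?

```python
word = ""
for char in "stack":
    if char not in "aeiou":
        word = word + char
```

Remove vowels from 'stack'
`word` takes the values: "" → "s" → "st" → "stc" → "stck"

Answer: "stck"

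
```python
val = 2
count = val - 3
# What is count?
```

Trace:
`val = 2` → val = 2
`count = val - 3` → count = -1
So count = -1

Answer: -1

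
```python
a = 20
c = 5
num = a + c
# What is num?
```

Trace:
`a = 20` → a = 20
`c = 5` → c = 5
`num = a + c` → num = 25
So num = 25

Answer: 25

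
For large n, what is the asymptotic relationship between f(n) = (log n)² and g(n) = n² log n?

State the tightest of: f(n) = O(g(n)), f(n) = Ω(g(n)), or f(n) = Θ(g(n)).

(log n)² vs n² log n: f(n) = O(g(n)) but not Ω(g(n)) — n² log n grows strictly faster than (log n)².

Answer: f(n) = O(g(n)) but not Ω(g(n)) — n² log n grows strictly faster than (log n)².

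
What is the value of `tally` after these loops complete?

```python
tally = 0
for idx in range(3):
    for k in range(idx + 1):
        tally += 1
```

Triangle: 1 + 2 + ... + 3
`tally` takes the values: 0 → 1 → 2 → 3 → 4 → 5 → 6

Answer: 6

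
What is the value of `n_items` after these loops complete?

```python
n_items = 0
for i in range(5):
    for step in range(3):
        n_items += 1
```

5 * 3 = 15
`n_items` takes the values: 0 → 1 → 2 → 3 → 4 → 5 → 6 → 7 → 8 → 9 → 10 → 11 → 12 → 13 → 14 → 15

Answer: 15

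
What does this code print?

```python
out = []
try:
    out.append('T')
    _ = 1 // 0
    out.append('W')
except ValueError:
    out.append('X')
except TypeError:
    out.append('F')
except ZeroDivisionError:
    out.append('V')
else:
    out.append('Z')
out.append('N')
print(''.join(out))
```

Execution trace: 'T' (try body) → 'V' (except ZeroDivisionError) → 'N' (after the try/except). Output: TVN

Answer: TVN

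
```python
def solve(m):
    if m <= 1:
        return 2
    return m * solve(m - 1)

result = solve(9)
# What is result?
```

solve(9) = 9 * 8 * 7 * 6 * 5 * 4 * 3 * 2 * 2 = 725760

Answer: 725760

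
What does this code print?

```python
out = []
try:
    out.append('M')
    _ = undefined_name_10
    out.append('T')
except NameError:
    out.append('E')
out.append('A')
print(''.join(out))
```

Execution trace: 'M' (try body) → 'E' (except NameError) → 'A' (after the try/except). Output: MEA

Answer: MEA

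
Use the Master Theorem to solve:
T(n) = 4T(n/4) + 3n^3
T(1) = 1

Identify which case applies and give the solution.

a=4, b=4, f(n)=3n^3. log_4(4) = 1. Since c=3 > 1 and the regularity condition holds (4(n/4)^3 = (4/4^3)n^3 with 4/4^3 < 1), Case 3 applies: T(n) = Θ(f(n)) = O(n^3).

Answer: O(n^3) - Case 3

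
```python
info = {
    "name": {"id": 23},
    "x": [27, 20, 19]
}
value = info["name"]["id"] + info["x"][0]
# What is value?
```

Trace:
`info = { ...` → info = {'name': {'id': 23}, 'x': [27, 20, 19]}
`value = info["name"]["id"] + info["x"][0]` → value = 50
So value = 50

Answer: 50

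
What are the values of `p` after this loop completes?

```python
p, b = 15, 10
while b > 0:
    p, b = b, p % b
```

GCD of 15 and 10
`p` takes the values: 15 → 10 → 5

Answer: 5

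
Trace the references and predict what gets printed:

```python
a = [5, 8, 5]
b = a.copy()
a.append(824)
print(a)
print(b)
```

Key concept: list.copy() creates independent copy.
Step by step:
`a = [5, 8, 5]` → a = [5, 8, 5]
`b = a.copy()` → b = [5, 8, 5]
`a.append(824)` → a = [5, 8, 5, 824]
`print(a)` → prints [5, 8, 5, 824]
`print(b)` → prints [5, 8, 5]

Answer:
[5, 8, 5, 824]
[5, 8, 5]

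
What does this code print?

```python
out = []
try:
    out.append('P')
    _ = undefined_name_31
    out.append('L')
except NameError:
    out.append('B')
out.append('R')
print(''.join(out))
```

Execution trace: 'P' (try body) → 'B' (except NameError) → 'R' (after the try/except). Output: PBR

Answer: PBR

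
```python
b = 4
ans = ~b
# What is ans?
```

Trace:
`b = 4` → b = 4
`ans = ~b` → ans = -5
So ans = -5

Answer: -5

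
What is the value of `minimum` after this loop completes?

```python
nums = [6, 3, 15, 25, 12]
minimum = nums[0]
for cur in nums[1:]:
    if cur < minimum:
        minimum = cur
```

Minimum of [6, 3, 15, 25, 12]
`minimum` takes the values: 6 → 3

Answer: 3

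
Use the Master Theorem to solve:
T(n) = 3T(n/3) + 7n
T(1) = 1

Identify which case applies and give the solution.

a=3, b=3, f(n)=7n. log_3(3) = 1. Since c=1 = 1, Case 2 applies: T(n) = Θ(n^log_b(a) · log n) = O(n log n).

Answer: O(n log n) - Case 2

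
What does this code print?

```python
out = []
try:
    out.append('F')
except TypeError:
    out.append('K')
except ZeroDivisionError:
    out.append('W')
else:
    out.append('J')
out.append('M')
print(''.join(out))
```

Execution trace: 'F' (try body, no exception) → 'J' (else) → 'M' (after the try/except). Output: FJM

Answer: FJM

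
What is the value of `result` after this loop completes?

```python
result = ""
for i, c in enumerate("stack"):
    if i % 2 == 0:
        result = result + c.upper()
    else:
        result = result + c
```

Uppercase even positions in 'stack'
`result` takes the values: "" → "S" → "St" → "StA" → "StAc" → "StAcK"

Answer: "StAcK"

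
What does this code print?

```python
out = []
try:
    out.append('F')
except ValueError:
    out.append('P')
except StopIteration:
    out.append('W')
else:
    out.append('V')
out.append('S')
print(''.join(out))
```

Execution trace: 'F' (try body, no exception) → 'V' (else) → 'S' (after the try/except). Output: FVS

Answer: FVS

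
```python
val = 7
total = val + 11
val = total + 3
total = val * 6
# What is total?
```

Trace:
`val = 7` → val = 7
`total = val + 11` → total = 18
`val = total + 3` → val = 21
`total = val * 6` → total = 126
So total = 126

Answer: 126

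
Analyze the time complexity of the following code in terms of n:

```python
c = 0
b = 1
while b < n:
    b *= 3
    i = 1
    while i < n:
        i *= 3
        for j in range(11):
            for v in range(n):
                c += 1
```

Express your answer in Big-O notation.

Each loop level contributes: log n × log n × 1 × n. Multiplying the contributions gives O(n log² n).

Answer: O(n log² n)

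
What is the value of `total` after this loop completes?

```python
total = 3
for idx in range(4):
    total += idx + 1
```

Start at 3, add 1 to 4 = 13
`total` takes the values: 3 → 4 → 6 → 9 → 13

Answer: 13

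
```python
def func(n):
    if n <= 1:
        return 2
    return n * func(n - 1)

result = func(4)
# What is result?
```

func(4) = 4 * 3 * 2 * 2 = 48

Answer: 48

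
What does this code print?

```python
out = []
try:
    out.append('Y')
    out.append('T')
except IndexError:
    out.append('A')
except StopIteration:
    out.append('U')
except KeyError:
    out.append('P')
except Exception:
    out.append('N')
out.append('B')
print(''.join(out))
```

Execution trace: 'Y' (try body) → 'T' (try body, no exception) → 'B' (after the try/except). Output: YTB

Answer: YTB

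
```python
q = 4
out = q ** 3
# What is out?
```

Trace:
`q = 4` → q = 4
`out = q ** 3` → out = 64
So out = 64

Answer: 64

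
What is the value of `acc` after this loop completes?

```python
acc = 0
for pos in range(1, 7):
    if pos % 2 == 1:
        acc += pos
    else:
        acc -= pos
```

Add odd, subtract even
`acc` takes the values: 0 → 1 → -1 → 2 → -2 → 3 → -3

Answer: -3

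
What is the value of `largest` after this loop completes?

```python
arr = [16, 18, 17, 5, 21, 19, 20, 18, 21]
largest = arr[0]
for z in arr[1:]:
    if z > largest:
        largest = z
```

Maximum of [16, 18, 17, 5, 21, 19, 20, 18, 21]
`largest` takes the values: 16 → 18 → 21

Answer: 21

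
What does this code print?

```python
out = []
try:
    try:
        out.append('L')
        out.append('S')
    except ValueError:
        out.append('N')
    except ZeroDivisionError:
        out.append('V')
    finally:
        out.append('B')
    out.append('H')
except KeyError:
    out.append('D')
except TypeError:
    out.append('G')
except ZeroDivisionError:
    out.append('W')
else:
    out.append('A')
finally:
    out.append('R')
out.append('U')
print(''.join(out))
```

Execution trace: 'L' (inner try body) → 'S' (inner try body, no exception) → 'B' (inner finally) → 'H' (try body, no exception) → 'A' (else) → 'R' (finally) → 'U' (after the try/except). Output: LSBHARU

Answer: LSBHARU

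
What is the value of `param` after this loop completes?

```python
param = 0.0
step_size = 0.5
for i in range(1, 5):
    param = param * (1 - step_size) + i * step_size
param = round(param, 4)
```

Moving average with lr=0.5
`param` takes the values: 0.0 → 0.5 → 1.25 → 2.125 → 3.0625

Answer: 3.0625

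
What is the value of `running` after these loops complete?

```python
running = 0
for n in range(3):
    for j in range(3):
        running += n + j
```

Sum of all n+j for n,j in 3x3
`running` takes the values: 0 → 1 → 3 → 4 → 6 → 9 → 11 → 14 → 18

Answer: 18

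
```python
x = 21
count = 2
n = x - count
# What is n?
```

Trace:
`x = 21` → x = 21
`count = 2` → count = 2
`n = x - count` → n = 19
So n = 19

Answer: 19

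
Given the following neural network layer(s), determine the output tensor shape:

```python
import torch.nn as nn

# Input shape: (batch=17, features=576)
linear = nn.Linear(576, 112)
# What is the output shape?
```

Input: (17, 576) -> Output: (17, 112)

Answer: (17, 112)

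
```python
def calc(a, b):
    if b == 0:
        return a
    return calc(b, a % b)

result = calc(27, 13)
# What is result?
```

calc(27, 13) -> calc(13, 1) -> calc(1, 0) -> 1

Answer: 1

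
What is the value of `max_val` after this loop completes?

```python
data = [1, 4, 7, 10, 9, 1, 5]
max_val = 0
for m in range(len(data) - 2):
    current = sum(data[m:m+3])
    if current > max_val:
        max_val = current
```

Max sum of 3-element window in [1, 4, 7, 10, 9, 1, 5]
`max_val` takes the values: 0 → 12 → 21 → 26

Answer: 26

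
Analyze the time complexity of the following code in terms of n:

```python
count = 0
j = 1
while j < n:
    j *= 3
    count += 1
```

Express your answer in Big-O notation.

Each loop level contributes: log n. Multiplying the contributions gives O(log n).

Answer: O(log n)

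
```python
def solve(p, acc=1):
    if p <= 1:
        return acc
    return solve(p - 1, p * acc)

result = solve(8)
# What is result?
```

Accumulator trace (n, acc): (8, 1) -> (7, 8) -> (6, 56) -> (5, 336) -> (4, 1680) -> (3, 6720) -> (2, 20160) -> (1, 40320) -> return 40320

Answer: 40320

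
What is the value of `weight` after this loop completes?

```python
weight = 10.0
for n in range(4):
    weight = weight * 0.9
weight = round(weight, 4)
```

Exponential decay: 10.0 * 0.9^4
`weight` takes the values: 10.0 → 9.0 → 8.1 → 7.29 → 6.561

Answer: 6.561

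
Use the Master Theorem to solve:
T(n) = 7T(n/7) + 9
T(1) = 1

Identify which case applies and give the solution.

a=7, b=7, f(n)=9. log_7(7) = 1. Since c=0 < 1, Case 1 applies: T(n) = Θ(n^log_b(a)) = O(n).

Answer: O(n) - Case 1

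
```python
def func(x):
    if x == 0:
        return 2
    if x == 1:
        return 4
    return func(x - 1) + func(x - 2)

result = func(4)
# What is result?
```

Build up from base cases: func(0)=2, func(1)=4, func(2)=6, func(3)=10, func(4)=16

Answer: 16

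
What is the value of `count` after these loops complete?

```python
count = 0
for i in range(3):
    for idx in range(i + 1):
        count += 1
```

Triangle: 1 + 2 + ... + 3
`count` takes the values: 0 → 1 → 2 → 3 → 4 → 5 → 6

Answer: 6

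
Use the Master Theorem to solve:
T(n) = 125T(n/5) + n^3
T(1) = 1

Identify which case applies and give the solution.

a=125, b=5, f(n)=n^3. log_5(125) = 3. Since c=3 = 3, Case 2 applies: T(n) = Θ(n^log_b(a) · log n) = O(n^3 log n).

Answer: O(n^3 log n) - Case 2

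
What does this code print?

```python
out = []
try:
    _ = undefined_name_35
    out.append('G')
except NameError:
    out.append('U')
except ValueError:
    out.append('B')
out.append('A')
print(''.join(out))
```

Execution trace: 'U' (except NameError) → 'A' (after the try/except). Output: UA

Answer: UA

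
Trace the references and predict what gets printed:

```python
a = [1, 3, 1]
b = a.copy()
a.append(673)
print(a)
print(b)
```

Key concept: list.copy() creates independent copy.
Step by step:
`a = [1, 3, 1]` → a = [1, 3, 1]
`b = a.copy()` → b = [1, 3, 1]
`a.append(673)` → a = [1, 3, 1, 673]
`print(a)` → prints [1, 3, 1, 673]
`print(b)` → prints [1, 3, 1]

Answer:
[1, 3, 1, 673]
[1, 3, 1]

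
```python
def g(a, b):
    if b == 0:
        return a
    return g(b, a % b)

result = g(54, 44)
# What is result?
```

g(54, 44) -> g(44, 10) -> g(10, 4) -> g(4, 2) -> g(2, 0) -> 2

Answer: 2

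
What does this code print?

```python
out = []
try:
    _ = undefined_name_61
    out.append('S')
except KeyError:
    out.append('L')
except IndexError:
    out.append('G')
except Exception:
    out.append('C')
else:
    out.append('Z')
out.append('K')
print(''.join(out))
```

Execution trace: 'C' (except Exception) → 'K' (after the try/except). Output: CK

Answer: CK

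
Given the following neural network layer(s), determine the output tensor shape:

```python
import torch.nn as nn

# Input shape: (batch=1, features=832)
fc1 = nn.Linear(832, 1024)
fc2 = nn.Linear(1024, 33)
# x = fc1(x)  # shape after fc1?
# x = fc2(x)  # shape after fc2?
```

Input: (1, 832) -> after fc1: (1, 1024) -> Output: (1, 33)

Answer: (1, 33)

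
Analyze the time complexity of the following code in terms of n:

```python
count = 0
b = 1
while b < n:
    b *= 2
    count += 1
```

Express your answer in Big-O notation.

Each loop level contributes: log n. Multiplying the contributions gives O(log n).

Answer: O(log n)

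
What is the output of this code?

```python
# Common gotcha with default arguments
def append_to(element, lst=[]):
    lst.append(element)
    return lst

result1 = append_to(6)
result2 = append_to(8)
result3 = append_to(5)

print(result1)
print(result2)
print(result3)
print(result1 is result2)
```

Key concept: mutable default argument gotcha.
Step by step:
`result1 = append_to(6)` → result1 = [6]
`result2 = append_to(8)` → result1 = [6, 8] (same object as result2); result2 = [6, 8] (same object as result1)
`result3 = append_to(5)` → result1 = [6, 8, 5] (same object as result2, result3); result2 = [6, 8, 5] (same object as result1, result3); result3 = [6, 8, 5] (same object as result1, result2)
`print(result1)` → prints [6, 8, 5]
`print(result2)` → prints [6, 8, 5]
`print(result3)` → prints [6, 8, 5]
`print(result1 is result2)` → prints True

Answer:
[6, 8, 5]
[6, 8, 5]
[6, 8, 5]
True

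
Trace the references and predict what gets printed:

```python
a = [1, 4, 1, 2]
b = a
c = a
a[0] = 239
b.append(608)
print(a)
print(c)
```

Key concept: multiple aliases.
Step by step:
`a = [1, 4, 1, 2]` → a = [1, 4, 1, 2]
`b = a` → b = [1, 4, 1, 2] (same object as a)
`c = a` → c = [1, 4, 1, 2] (same object as a, b)
`a[0] = 239` → a = [239, 4, 1, 2] (same object as b, c); b = [239, 4, 1, 2] (same object as a, c); c = [239, 4, 1, 2] (same object as a, b)
`b.append(608)` → a = [239, 4, 1, 2, 608] (same object as b, c); b = [239, 4, 1, 2, 608] (same object as a, c); c = [239, 4, 1, 2, 608] (same object as a, b)
`print(a)` → prints [239, 4, 1, 2, 608]
`print(c)` → prints [239, 4, 1, 2, 608]

Answer:
[239, 4, 1, 2, 608]
[239, 4, 1, 2, 608]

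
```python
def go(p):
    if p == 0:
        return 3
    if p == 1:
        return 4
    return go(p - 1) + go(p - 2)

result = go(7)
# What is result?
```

Build up from base cases: go(0)=3, go(1)=4, go(2)=7, go(3)=11, go(4)=18, go(5)=29, go(6)=47, ..., go(7)=76

Answer: 76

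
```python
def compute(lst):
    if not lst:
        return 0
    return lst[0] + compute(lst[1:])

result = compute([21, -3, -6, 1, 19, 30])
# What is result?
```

21 + (-3) + (-6) + 1 + 19 + 30 + 0 = 62

Answer: 62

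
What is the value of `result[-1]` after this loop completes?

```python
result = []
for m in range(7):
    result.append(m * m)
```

Last element of squares 0 to 6
`result` takes the values: [] → [0] → [0, 1] → [0, 1, 4] → [0, 1, 4, 9] → [0, 1, 4, 9, 16] → [0, 1, 4, 9, 16, 25] → [0, 1, 4, 9, 16, 25, 36]
So `result[-1]` = 36

Answer: 36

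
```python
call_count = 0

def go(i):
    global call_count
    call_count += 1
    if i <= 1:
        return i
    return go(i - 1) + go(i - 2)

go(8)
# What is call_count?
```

Calls(i) = 1 + Calls(i-1) + Calls(i-2); Calls(0)=Calls(1)=1. For i=8 this gives 67.

Answer: 67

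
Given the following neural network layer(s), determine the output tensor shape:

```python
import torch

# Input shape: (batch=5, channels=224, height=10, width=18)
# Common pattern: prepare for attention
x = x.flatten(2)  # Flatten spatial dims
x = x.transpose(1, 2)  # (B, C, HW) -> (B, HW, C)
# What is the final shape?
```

Input: (5, 224, 10, 18) -> after flatten(2): (5, 224, 180) -> Output: (5, 180, 224)

Answer: (5, 180, 224)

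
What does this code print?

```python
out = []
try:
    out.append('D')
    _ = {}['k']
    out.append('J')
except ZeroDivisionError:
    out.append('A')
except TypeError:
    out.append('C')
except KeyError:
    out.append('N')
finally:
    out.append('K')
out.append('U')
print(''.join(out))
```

Execution trace: 'D' (try body) → 'N' (except KeyError) → 'K' (finally) → 'U' (after the try/except). Output: DNKU

Answer: DNKU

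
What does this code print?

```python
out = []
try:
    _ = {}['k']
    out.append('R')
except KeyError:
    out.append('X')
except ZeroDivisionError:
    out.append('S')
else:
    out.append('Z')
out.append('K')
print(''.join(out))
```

Execution trace: 'X' (except KeyError) → 'K' (after the try/except). Output: XK

Answer: XK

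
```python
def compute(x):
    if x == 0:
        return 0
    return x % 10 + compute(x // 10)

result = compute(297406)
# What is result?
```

Sum of digits of 297406: 6 + 0 + 4 + 7 + 9 + 2 = 28

Answer: 28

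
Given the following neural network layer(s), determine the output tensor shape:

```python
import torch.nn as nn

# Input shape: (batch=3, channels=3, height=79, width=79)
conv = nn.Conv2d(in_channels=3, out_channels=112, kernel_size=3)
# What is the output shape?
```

Input: (3, 3, 79, 79) -> Output: (3, 112, 77, 77)

Answer: (3, 112, 77, 77)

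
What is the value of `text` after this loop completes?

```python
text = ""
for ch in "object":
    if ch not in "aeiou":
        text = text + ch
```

Remove vowels from 'object'
`text` takes the values: "" → "b" → "bj" → "bjc" → "bjct"

Answer: "bjct"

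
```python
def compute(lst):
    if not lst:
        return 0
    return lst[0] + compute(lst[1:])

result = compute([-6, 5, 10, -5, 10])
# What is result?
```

(-6) + 5 + 10 + (-5) + 10 + 0 = 14

Answer: 14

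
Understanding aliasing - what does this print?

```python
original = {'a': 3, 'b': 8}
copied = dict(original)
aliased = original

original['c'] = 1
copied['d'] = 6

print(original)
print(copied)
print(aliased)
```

Key concept: dict() creates copy, assignment creates alias.
Step by step:
`original = {'a': 3, 'b': 8}` → original = {'a': 3, 'b': 8}
`copied = dict(original)` → copied = {'a': 3, 'b': 8}
`aliased = original` → aliased = {'a': 3, 'b': 8} (same object as original)
`original['c'] = 1` → original = {'a': 3, 'b': 8, 'c': 1} (same object as aliased); aliased = {'a': 3, 'b': 8, 'c': 1} (same object as original)
`copied['d'] = 6` → copied = {'a': 3, 'b': 8, 'd': 6}
`print(original)` → prints {'a': 3, 'b': 8, 'c': 1}
`print(copied)` → prints {'a': 3, 'b': 8, 'd': 6}
`print(aliased)` → prints {'a': 3, 'b': 8, 'c': 1}

Answer:
{'a': 3, 'b': 8, 'c': 1}
{'a': 3, 'b': 8, 'd': 6}
{'a': 3, 'b': 8, 'c': 1}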